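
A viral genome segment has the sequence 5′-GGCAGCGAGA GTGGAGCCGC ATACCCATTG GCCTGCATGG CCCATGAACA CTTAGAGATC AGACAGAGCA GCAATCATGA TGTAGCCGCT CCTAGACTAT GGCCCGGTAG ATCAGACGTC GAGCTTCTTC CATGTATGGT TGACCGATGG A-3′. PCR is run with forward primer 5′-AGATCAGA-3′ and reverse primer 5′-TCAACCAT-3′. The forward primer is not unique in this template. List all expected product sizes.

The forward primer AGATCAGA matches the top strand at positions 56–63, 109–116.
The reverse primer's reverse complement is ATGGTTGA, matching at positions 136–143.
Each forward site pairs with the reverse site to give a product ending at position 143: sizes 88, 35 bp.

88 bp, 35 bp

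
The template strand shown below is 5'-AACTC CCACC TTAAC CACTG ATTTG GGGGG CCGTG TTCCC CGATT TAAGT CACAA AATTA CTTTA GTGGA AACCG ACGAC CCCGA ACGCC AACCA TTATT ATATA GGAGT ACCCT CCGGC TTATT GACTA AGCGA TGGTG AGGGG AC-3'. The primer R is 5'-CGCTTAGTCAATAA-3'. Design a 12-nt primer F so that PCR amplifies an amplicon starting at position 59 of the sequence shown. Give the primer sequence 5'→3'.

The reverse primer's reverse complement TTATTGACTAAGCG matches the template at positions 121–134; the product starts at position 59.
The forward primer is identical to the top strand over positions 59–70: TACTTTAGTGGA.

5'-TACTTTAGTGGA-3'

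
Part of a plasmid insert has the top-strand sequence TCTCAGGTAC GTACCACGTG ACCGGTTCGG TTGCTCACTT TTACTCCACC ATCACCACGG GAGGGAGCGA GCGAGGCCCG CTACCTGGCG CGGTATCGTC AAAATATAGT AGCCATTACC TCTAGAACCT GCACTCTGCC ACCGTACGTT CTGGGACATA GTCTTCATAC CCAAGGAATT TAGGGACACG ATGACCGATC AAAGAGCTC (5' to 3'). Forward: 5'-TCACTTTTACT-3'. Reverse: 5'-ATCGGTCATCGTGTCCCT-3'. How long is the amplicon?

165 bp

Scanning the template, TCACTTTTACT occurs at positions 35–45; this primer anneals to the bottom strand there with its 3' end pointing downstream.
The reverse primer's reverse complement is AGGGACACGATGACCGAT, which matches the template at positions 182–199.
Product length = (reverse-primer end) − (forward-primer start) + 1 = 199 − 35 + 1 = 165 bp.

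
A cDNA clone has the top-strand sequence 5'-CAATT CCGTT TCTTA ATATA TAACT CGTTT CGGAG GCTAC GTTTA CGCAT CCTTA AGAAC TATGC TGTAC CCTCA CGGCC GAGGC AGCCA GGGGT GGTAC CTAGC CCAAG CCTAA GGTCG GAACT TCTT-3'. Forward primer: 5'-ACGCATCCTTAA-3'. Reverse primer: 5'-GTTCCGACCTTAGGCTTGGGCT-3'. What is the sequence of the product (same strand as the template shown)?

The forward primer matches the template at positions 45–56.
Taking the reverse complement of GTTCCGACCTTAGGCTTGGGCT gives AGCCCAAGCCTAAGGTCGGAAC, found at positions 103–124 on the template; the primer anneals here to the top strand with its 3' end pointing upstream.
The product is the template from position 45 through 124 (80 bp).

5'-ACGCATCCTTAAGAACTATGCTGTACCCTCACGGCCGAGGCAGCCAGGGGTGGTACCTAGCCCAAGCCTAAGGTCGGAAC-3'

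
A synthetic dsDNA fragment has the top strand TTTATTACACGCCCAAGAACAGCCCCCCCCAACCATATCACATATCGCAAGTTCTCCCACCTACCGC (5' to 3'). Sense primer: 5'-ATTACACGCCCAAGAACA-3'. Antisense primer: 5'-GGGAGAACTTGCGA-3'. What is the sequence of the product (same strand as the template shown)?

5'-ATTACACGCCCAAGAACAGCCCCCCCCAACCATATCACATATCGCAAGTTCTCCC-3'

Scanning the template, ATTACACGCCCAAGAACA occurs at positions 4–21; this primer anneals to the bottom strand there with its 3' end pointing downstream.
The reverse primer's reverse complement is TCGCAAGTTCTCCC, which matches the template at positions 45–58.
The product is the template from position 4 through 58 (55 bp).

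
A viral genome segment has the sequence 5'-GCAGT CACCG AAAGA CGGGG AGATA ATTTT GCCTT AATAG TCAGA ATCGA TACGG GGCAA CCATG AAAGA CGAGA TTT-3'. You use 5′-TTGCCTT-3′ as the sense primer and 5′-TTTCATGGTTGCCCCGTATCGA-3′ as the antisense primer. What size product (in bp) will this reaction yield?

Forward primer TTGCCTT is found on the top strand at positions 29–35.
Reverse complement of the reverse primer: TCGATACGGGGCAACCATGAAA. This occurs on the top strand at positions 47–68.
Product length = (reverse-primer end) − (forward-primer start) + 1 = 68 − 29 + 1 = 40 bp.

40 bp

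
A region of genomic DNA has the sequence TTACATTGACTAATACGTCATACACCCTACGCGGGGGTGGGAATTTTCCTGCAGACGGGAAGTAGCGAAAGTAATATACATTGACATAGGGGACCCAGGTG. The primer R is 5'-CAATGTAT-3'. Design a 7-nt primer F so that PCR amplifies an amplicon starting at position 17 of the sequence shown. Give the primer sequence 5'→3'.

The reverse primer's reverse complement ATACATTG matches the template at positions 76–83; the product starts at position 17.
The forward primer is identical to the top strand over positions 17–23: GTCATAC.

5'-GTCATAC-3'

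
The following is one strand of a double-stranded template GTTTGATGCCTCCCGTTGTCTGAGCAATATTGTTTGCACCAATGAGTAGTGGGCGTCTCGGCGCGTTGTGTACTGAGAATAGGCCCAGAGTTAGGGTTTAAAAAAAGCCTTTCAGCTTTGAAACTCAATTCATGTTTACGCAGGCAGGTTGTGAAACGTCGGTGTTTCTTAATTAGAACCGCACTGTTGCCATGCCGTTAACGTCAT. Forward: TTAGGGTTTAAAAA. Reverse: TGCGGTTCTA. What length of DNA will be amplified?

93 bp

Forward primer TTAGGGTTTAAAAA is found on the top strand at positions 91–104.
The reverse primer's reverse complement is TAGAACCGCA, which matches the template at positions 174–183.
The product runs from position 91 to position 183, so its length is 183 − 91 + 1 = 93 bp.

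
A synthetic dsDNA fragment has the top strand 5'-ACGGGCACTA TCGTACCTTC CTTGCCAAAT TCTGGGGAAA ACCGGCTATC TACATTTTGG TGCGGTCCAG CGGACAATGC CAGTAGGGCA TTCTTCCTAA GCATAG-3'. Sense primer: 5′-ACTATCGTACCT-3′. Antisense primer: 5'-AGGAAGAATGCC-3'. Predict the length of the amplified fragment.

Forward primer ACTATCGTACCT is found on the top strand at positions 7–18.
Taking the reverse complement of AGGAAGAATGCC gives GGCATTCTTCCT, found at positions 87–98 on the template; the primer anneals here to the top strand with its 3' end pointing upstream.
The product runs from position 7 to position 98, so its length is 98 − 7 + 1 = 92 bp.

92 bp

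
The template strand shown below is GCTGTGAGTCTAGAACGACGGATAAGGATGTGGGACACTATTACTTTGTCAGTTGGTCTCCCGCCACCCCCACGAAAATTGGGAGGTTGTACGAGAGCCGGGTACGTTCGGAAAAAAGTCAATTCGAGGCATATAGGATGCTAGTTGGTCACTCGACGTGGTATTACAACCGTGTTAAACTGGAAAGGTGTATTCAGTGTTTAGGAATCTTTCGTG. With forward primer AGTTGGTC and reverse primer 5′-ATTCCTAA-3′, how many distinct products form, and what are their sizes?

The forward primer AGTTGGTC matches the top strand at positions 51–58, 143–150.
The reverse primer's reverse complement is TTAGGAAT, matching at positions 201–208.
Each forward site pairs with the reverse site to give a product ending at position 208: sizes 158, 66 bp.

Two products: 158 bp, 66 bp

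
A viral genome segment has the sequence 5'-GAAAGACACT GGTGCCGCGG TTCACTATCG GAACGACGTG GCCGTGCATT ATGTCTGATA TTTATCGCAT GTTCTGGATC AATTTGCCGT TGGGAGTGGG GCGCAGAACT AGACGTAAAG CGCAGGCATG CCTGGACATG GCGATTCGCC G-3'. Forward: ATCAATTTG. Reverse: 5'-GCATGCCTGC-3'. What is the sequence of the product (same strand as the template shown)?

5'-ATCAATTTGCCGTTGGGAGTGGGGCGCAGAACTAGACGTAAAGCGCAGGCATGC-3'

Scanning the template, ATCAATTTG occurs at positions 78–86; this primer anneals to the bottom strand there with its 3' end pointing downstream.
Taking the reverse complement of GCATGCCTGC gives GCAGGCATGC, found at positions 122–131 on the template; the primer anneals here to the top strand with its 3' end pointing upstream.
The product is the template from position 78 through 131 (54 bp).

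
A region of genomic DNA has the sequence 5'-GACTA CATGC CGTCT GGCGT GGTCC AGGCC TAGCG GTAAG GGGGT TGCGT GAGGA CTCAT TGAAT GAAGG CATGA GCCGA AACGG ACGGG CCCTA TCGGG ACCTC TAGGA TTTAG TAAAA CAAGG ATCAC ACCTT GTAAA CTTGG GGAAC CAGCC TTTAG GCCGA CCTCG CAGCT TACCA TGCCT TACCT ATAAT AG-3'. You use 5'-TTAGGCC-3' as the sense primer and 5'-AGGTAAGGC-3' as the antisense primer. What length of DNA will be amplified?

The forward primer matches the template at positions 157–163.
The reverse primer's reverse complement is GCCTTACCT, which matches the template at positions 182–190.
Product length = (reverse-primer end) − (forward-primer start) + 1 = 190 − 157 + 1 = 34 bp.

34 bp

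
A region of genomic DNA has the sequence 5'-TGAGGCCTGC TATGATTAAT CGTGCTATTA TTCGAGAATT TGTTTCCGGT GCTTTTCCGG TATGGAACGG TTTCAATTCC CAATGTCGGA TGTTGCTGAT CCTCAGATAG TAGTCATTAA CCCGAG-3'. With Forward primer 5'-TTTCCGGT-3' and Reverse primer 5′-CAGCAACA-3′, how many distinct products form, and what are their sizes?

Two products: 56 bp, 45 bp

The forward primer TTTCCGGT matches the top strand at positions 43–50, 54–61.
The reverse primer's reverse complement is TGTTGCTG, matching at positions 91–98.
Each forward site pairs with the reverse site to give a product ending at position 98: sizes 56, 45 bp.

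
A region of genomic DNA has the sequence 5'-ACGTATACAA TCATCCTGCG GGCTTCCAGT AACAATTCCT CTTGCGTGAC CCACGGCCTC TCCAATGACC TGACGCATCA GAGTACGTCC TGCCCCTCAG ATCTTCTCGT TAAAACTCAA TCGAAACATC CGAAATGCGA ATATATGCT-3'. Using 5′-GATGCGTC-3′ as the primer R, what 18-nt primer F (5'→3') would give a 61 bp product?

5'-CGGGCTTCCAGTAACAAT-3'

The reverse primer's reverse complement GACGCATC matches the template at positions 72–79, so the product ends at position 79.
A 61 bp product then starts at position 79 − 61 + 1 = 19.
The forward primer is identical to the top strand there: CGGGCTTCCAGTAACAAT.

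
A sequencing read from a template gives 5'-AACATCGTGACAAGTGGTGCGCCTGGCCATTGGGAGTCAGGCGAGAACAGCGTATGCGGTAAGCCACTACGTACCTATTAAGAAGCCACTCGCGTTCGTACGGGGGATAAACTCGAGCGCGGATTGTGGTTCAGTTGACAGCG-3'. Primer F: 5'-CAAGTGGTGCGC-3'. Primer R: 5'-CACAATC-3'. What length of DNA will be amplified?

Scanning the template, CAAGTGGTGCGC occurs at positions 11–22; this primer anneals to the bottom strand there with its 3' end pointing downstream.
Reverse complement of the reverse primer: GATTGTG. This occurs on the top strand at positions 122–128.
Amplicon spans positions 11–128: 118 bp.

118 bp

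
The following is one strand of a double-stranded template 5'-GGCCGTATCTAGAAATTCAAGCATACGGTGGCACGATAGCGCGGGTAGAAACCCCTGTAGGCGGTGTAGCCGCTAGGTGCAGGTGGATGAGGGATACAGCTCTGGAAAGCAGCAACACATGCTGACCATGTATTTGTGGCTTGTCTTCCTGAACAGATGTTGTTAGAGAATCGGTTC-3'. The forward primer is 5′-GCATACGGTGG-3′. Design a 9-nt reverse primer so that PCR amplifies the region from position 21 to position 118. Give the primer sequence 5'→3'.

The product's 3' end on the top strand is position 118.
The reverse primer anneals to the top strand over positions 110–118, i.e. to CAGCAACAC.
Its sequence written 5'→3' is the reverse complement: GTGTTGCTG.

5'-GTGTTGCTG-3'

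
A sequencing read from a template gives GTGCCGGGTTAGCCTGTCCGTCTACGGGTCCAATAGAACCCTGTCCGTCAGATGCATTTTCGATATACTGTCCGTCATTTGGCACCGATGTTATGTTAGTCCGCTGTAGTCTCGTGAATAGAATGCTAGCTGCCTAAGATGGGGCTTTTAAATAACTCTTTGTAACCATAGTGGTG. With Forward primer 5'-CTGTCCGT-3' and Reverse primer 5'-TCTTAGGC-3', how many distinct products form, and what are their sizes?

Three products: 126 bp, 99 bp, 72 bp

The forward primer CTGTCCGT matches the top strand at positions 14–21, 41–48, 68–75.
The reverse primer's reverse complement is GCCTAAGA, matching at positions 132–139.
Each forward site pairs with the reverse site to give a product ending at position 139: sizes 126, 99, 72 bp.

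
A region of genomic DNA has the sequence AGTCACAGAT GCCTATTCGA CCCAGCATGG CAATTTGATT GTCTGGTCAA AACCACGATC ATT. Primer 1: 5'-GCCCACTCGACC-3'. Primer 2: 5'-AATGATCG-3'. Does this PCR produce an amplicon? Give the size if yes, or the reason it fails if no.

Primer 1 (GCCCACTCGACC) does not match the top strand, and its reverse complement GGTCGAGTGGGC does not match either.
With no annealing site for primer 1, no amplification occurs.

No product — primer 1 has no binding site in the template.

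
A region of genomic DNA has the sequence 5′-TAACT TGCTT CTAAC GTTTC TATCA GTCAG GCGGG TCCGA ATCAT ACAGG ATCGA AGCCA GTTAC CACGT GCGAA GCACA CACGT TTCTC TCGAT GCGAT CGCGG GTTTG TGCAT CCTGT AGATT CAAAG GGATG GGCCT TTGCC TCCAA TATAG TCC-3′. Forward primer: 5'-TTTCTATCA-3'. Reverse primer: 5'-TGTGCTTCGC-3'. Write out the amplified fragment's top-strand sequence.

The forward primer matches the template at positions 17–25.
The reverse primer's reverse complement is GCGAAGCACA, which matches the template at positions 71–80.
The product is the template from position 17 through 80 (64 bp).

5'-TTTCTATCAGTCAGGCGGGTCCGAATCATACAGGATCGAAGCCAGTTACCACGTGCGAAGCACA-3'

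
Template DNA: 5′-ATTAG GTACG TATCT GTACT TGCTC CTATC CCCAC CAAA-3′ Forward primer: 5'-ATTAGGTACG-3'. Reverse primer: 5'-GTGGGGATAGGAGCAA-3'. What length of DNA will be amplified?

Scanning the template, ATTAGGTACG occurs at positions 1–10; this primer anneals to the bottom strand there with its 3' end pointing downstream.
The reverse primer's reverse complement is TTGCTCCTATCCCCAC, which matches the template at positions 20–35.
The product runs from position 1 to position 35, so its length is 35 − 1 + 1 = 35 bp.

35 bp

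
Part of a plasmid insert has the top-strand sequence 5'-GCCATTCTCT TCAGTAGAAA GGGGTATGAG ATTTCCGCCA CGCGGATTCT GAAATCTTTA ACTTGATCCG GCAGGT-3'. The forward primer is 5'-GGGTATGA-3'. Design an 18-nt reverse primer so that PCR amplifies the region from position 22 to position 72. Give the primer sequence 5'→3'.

The product's 3' end on the top strand is position 72.
The reverse primer anneals to the top strand over positions 55–72, i.e. to TCTTTAACTTGATCCGGC.
Its sequence written 5'→3' is the reverse complement: GCCGGATCAAGTTAAAGA.

5'-GCCGGATCAAGTTAAAGA-3'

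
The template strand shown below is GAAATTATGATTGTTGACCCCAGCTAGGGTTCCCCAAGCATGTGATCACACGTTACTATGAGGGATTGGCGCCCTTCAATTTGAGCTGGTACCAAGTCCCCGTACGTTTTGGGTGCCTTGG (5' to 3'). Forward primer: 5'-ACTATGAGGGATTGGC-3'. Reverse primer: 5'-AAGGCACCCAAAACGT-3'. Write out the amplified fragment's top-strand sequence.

5'-ACTATGAGGGATTGGCGCCCTTCAATTTGAGCTGGTACCAAGTCCCCGTACGTTTTGGGTGCCTT-3'

Forward primer ACTATGAGGGATTGGC is found on the top strand at positions 55–70.
Taking the reverse complement of AAGGCACCCAAAACGT gives ACGTTTTGGGTGCCTT, found at positions 104–119 on the template; the primer anneals here to the top strand with its 3' end pointing upstream.
The product is the template from position 55 through 119 (65 bp).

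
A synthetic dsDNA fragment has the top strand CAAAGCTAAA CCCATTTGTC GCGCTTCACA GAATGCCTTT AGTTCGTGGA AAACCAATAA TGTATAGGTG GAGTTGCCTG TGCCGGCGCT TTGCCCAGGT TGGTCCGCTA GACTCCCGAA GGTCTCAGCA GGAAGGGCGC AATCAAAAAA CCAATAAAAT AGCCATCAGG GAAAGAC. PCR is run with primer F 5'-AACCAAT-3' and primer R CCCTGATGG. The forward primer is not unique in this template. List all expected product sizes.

120 bp, 23 bp

The forward primer AACCAAT matches the top strand at positions 52–58, 149–155.
The reverse primer's reverse complement is CCATCAGGG, matching at positions 163–171.
Each forward site pairs with the reverse site to give a product ending at position 171: sizes 120, 23 bp.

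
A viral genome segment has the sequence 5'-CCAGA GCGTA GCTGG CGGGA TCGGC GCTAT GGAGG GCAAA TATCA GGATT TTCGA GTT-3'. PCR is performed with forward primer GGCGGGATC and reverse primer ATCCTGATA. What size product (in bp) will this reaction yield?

36 bp

Forward primer GGCGGGATC is found on the top strand at positions 14–22.
Reverse complement of the reverse primer: TATCAGGAT. This occurs on the top strand at positions 41–49.
Amplicon spans positions 14–49: 36 bp.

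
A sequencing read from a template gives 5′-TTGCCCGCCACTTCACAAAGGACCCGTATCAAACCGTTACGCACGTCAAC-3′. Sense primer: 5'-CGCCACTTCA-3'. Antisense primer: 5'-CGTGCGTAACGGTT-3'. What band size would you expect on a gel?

40 bp

Forward primer CGCCACTTCA is found on the top strand at positions 6–15.
The reverse primer's reverse complement is AACCGTTACGCACG, which matches the template at positions 32–45.
Product length = (reverse-primer end) − (forward-primer start) + 1 = 45 − 6 + 1 = 40 bp.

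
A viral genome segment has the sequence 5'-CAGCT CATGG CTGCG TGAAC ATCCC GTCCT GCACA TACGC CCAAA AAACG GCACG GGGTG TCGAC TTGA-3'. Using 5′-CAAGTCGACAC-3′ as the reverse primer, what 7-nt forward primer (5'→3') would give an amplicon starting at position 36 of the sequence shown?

The reverse primer's reverse complement GTGTCGACTTG matches the template at positions 58–68; the product starts at position 36.
The forward primer is identical to the top strand over positions 36–42: TACGCCC.

5'-TACGCCC-3'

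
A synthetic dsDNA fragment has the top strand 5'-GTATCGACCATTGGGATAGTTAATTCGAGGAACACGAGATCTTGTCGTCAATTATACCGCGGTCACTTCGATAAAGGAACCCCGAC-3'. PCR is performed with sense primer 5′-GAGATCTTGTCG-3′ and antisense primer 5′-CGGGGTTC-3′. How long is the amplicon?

49 bp

Forward primer GAGATCTTGTCG is found on the top strand at positions 36–47.
The reverse primer's reverse complement is GAACCCCG, which matches the template at positions 77–84.
The product runs from position 36 to position 84, so its length is 84 − 36 + 1 = 49 bp.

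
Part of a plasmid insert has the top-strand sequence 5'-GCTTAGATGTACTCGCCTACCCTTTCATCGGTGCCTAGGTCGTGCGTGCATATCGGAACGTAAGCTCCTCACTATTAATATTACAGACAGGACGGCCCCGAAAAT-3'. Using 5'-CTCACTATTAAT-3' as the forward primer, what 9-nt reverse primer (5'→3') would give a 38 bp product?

5'-ATTTTCGGG-3'

The forward primer binds at positions 68–79, so a 38 bp product ends at position 68 + 38 − 1 = 105.
The reverse primer anneals to the top strand over positions 97–105, i.e. to CCCGAAAAT.
Its sequence written 5'→3' is the reverse complement: ATTTTCGGG.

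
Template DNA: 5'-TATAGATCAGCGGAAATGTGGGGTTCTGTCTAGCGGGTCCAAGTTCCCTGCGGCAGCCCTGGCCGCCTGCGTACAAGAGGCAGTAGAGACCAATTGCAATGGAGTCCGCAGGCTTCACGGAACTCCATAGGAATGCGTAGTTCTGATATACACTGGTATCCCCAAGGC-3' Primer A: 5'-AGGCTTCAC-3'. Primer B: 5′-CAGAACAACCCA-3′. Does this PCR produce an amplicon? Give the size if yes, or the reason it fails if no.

No product — primer B has no binding site in the template.

Primer B (CAGAACAACCCA) does not match the top strand, and its reverse complement TGGGTTGTTCTG does not match either.
With no annealing site for primer B, no amplification occurs.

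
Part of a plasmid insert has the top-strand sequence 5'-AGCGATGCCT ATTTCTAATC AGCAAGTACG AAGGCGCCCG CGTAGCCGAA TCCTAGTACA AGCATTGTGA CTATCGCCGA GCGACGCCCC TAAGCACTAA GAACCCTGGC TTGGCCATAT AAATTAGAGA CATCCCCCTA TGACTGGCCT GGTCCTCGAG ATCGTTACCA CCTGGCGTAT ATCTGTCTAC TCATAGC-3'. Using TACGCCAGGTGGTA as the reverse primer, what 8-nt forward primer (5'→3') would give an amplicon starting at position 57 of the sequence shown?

5'-TACAAGCA-3'

The reverse primer's reverse complement TACCACCTGGCGTA matches the template at positions 166–179; the product starts at position 57.
The forward primer is identical to the top strand over positions 57–64: TACAAGCA.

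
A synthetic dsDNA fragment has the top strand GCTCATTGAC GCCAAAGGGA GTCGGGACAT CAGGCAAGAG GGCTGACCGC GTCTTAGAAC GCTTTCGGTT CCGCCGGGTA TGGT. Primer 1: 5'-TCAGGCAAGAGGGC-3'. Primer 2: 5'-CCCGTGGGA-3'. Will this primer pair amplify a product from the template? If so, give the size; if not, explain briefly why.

No product — primer 2 has no binding site in the template.

Primer 2 (CCCGTGGGA) does not match the top strand, and its reverse complement TCCCACGGG does not match either.
With no annealing site for primer 2, no amplification occurs.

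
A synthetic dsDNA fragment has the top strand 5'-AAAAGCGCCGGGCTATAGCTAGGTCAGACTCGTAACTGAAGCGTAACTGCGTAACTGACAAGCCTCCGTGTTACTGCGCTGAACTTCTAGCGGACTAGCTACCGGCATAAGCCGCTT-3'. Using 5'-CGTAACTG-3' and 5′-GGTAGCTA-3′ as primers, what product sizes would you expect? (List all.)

The forward primer CGTAACTG matches the top strand at positions 31–38, 42–49, 50–57.
The reverse primer's reverse complement is TAGCTACC, matching at positions 96–103.
Each forward site pairs with the reverse site to give a product ending at position 103: sizes 73, 62, 54 bp.

73 bp, 62 bp, 54 bp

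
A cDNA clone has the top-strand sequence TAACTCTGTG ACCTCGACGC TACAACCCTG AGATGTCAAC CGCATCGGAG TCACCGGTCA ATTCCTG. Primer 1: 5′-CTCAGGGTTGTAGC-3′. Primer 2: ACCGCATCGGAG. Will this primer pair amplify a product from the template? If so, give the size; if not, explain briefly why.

Primer 1 (CTCAGGGTTGTAGC) has reverse complement GCTACAACCCTGAG, which matches the top strand at positions 19–32; primer 1 anneals to the top strand there with its 3' end pointing upstream toward position 19.
Primer 2 (ACCGCATCGGAG) matches the top strand directly at positions 39–50; it anneals to the bottom strand with its 3' end pointing downstream toward position 50.
The 3' ends diverge (primer 1 extends toward position 1, primer 2 toward position 67), so the primers never converge on a shared product.

No product — the primers' 3' ends point away from each other.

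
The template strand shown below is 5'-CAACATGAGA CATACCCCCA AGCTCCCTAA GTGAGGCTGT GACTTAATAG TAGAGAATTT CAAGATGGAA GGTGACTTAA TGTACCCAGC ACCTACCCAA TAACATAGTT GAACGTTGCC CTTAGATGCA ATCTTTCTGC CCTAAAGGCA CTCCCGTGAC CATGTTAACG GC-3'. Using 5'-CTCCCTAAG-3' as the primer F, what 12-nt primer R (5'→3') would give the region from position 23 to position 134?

The product's 3' end on the top strand is position 134.
The reverse primer anneals to the top strand over positions 123–134, i.e. to TAGATGCAATCT.
Its sequence written 5'→3' is the reverse complement: AGATTGCATCTA.

5'-AGATTGCATCTA-3'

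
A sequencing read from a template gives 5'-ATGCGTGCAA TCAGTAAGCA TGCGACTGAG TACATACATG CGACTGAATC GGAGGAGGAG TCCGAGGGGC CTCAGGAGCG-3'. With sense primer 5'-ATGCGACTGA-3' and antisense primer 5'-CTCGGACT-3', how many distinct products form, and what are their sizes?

The forward primer ATGCGACTGA matches the top strand at positions 20–29, 38–47.
The reverse primer's reverse complement is AGTCCGAG, matching at positions 59–66.
Each forward site pairs with the reverse site to give a product ending at position 66: sizes 47, 29 bp.

Two products: 47 bp, 29 bp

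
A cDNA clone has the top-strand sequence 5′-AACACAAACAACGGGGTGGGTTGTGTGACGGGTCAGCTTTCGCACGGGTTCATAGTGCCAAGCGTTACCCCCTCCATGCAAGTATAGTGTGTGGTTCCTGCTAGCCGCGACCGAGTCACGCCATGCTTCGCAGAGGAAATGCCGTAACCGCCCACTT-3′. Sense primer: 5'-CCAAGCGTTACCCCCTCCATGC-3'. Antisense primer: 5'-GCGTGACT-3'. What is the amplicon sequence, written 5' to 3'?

Scanning the template, CCAAGCGTTACCCCCTCCATGC occurs at positions 58–79; this primer anneals to the bottom strand there with its 3' end pointing downstream.
Reverse complement of the reverse primer: AGTCACGC. This occurs on the top strand at positions 114–121.
The product is the template from position 58 through 121 (64 bp).

5'-CCAAGCGTTACCCCCTCCATGCAAGTATAGTGTGTGGTTCCTGCTAGCCGCGACCGAGTCACGC-3'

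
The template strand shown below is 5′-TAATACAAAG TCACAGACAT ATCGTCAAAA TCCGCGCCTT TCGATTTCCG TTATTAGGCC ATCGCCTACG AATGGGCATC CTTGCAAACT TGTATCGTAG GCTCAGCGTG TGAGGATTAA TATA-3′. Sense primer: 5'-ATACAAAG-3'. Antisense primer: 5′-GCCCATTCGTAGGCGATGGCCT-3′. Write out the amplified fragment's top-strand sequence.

The forward primer matches the template at positions 3–10.
Taking the reverse complement of GCCCATTCGTAGGCGATGGCCT gives AGGCCATCGCCTACGAATGGGC, found at positions 56–77 on the template; the primer anneals here to the top strand with its 3' end pointing upstream.
The product is the template from position 3 through 77 (75 bp).

5'-ATACAAAGTCACAGACATATCGTCAAAATCCGCGCCTTTCGATTTCCGTTATTAGGCCATCGCCTACGAATGGGC-3'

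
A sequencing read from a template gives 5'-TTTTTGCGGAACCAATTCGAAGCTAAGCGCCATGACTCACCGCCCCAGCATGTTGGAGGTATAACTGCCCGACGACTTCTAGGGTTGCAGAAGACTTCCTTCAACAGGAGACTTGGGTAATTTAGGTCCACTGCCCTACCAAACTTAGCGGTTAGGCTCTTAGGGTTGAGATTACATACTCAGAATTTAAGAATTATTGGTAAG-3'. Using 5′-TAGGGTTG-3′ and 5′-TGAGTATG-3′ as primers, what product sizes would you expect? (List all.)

The forward primer TAGGGTTG matches the top strand at positions 80–87, 161–168.
The reverse primer's reverse complement is CATACTCA, matching at positions 175–182.
Each forward site pairs with the reverse site to give a product ending at position 182: sizes 103, 22 bp.

103 bp, 22 bp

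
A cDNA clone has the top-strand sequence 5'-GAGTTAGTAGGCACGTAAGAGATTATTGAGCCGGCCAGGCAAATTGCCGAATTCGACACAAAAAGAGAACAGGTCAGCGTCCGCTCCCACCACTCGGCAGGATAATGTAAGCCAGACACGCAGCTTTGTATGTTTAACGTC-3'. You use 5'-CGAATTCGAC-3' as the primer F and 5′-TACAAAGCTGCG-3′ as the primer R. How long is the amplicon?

Scanning the template, CGAATTCGAC occurs at positions 48–57; this primer anneals to the bottom strand there with its 3' end pointing downstream.
Reverse complement of the reverse primer: CGCAGCTTTGTA. This occurs on the top strand at positions 119–130.
Amplicon spans positions 48–130: 83 bp.

83 bp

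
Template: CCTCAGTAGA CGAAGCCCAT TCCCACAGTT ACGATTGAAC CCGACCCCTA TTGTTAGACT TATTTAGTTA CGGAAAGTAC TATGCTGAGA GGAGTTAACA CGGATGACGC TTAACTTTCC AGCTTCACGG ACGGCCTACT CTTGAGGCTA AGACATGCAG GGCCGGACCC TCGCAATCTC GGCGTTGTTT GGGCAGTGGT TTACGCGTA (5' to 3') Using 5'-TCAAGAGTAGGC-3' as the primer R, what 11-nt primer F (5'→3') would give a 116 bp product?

The reverse primer's reverse complement GCCTACTCTTGA matches the template at positions 134–145, so the product ends at position 145.
A 116 bp product then starts at position 145 − 116 + 1 = 30.
The forward primer is identical to the top strand there: TACGATTGAAC.

5'-TACGATTGAAC-3'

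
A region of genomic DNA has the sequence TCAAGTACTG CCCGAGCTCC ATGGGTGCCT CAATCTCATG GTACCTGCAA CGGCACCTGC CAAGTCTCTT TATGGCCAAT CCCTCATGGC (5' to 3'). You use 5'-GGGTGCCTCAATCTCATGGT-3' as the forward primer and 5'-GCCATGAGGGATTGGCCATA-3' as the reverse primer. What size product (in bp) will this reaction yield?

Scanning the template, GGGTGCCTCAATCTCATGGT occurs at positions 23–42; this primer anneals to the bottom strand there with its 3' end pointing downstream.
Reverse complement of the reverse primer: TATGGCCAATCCCTCATGGC. This occurs on the top strand at positions 71–90.
The product runs from position 23 to position 90, so its length is 90 − 23 + 1 = 68 bp.

68 bp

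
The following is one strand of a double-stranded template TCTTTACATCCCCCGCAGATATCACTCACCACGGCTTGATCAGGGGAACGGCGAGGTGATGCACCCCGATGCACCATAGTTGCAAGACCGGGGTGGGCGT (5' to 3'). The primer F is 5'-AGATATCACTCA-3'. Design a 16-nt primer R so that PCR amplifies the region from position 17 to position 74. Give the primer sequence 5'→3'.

The product's 3' end on the top strand is position 74.
The reverse primer anneals to the top strand over positions 59–74, i.e. to ATGCACCCCGATGCAC.
Its sequence written 5'→3' is the reverse complement: GTGCATCGGGGTGCAT.

5'-GTGCATCGGGGTGCAT-3'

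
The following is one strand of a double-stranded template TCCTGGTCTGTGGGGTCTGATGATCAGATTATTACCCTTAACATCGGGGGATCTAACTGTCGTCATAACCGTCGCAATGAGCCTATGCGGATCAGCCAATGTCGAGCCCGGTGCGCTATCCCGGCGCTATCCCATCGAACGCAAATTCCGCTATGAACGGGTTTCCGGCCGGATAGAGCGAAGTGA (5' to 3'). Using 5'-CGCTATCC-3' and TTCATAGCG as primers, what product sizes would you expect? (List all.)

44 bp, 33 bp

The forward primer CGCTATCC matches the top strand at positions 114–121, 125–132.
The reverse primer's reverse complement is CGCTATGAA, matching at positions 149–157.
Each forward site pairs with the reverse site to give a product ending at position 157: sizes 44, 33 bp.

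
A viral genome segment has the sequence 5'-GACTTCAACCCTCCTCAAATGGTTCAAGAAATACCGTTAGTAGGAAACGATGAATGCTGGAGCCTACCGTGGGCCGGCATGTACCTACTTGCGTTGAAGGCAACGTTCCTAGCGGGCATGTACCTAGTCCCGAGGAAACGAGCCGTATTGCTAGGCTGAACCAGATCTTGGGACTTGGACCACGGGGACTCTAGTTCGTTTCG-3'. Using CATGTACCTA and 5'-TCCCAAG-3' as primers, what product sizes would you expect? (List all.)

The forward primer CATGTACCTA matches the top strand at positions 78–87, 117–126.
The reverse primer's reverse complement is CTTGGGA, matching at positions 167–173.
Each forward site pairs with the reverse site to give a product ending at position 173: sizes 96, 57 bp.

96 bp, 57 bp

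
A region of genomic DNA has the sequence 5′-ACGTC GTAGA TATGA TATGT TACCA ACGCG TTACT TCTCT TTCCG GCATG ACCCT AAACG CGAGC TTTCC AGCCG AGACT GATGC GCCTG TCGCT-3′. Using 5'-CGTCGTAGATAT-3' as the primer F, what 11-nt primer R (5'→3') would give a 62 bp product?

5'-TCGCGTTTAGG-3'

The forward primer binds at positions 2–13, so a 62 bp product ends at position 2 + 62 − 1 = 63.
The reverse primer anneals to the top strand over positions 53–63, i.e. to CCTAAACGCGA.
Its sequence written 5'→3' is the reverse complement: TCGCGTTTAGG.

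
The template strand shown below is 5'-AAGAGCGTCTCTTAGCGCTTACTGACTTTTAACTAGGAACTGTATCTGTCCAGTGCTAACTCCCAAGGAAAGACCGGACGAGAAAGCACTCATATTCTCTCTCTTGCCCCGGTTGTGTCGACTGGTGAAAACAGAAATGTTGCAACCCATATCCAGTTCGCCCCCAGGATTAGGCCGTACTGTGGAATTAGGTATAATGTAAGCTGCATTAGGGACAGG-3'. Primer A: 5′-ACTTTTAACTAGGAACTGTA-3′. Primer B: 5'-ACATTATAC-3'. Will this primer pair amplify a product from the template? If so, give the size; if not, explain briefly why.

Primer A (ACTTTTAACTAGGAACTGTA) matches the top strand at positions 25–44; it acts as a forward primer.
Primer B's reverse complement is GTATAATGT, matching the top strand at positions 192–200; it acts as a reverse primer.
The 3' ends face each other across positions 25–200, giving a 176 bp product.

Yes — a 176 bp product.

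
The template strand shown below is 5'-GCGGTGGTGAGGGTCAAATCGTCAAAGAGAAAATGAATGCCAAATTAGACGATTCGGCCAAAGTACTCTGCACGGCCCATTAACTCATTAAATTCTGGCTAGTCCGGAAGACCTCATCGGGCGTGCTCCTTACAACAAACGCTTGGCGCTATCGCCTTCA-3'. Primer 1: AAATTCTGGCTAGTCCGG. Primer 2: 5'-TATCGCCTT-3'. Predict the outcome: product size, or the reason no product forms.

Primer 1 (AAATTCTGGCTAGTCCGG) matches the top strand at positions 90–107 (3' end points downstream).
Primer 2 (TATCGCCTT) also matches the top strand directly, at positions 150–158 — its reverse complement AAGGCGATA is not present.
Both primers anneal to the bottom strand with 3' ends pointing the same way, so neither can prime synthesis back toward the other.

No product — both primers anneal to the same strand and extend in the same direction.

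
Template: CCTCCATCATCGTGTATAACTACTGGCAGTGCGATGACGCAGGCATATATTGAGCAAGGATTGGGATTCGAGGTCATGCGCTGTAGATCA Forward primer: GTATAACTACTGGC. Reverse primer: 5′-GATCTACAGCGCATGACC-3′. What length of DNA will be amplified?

The forward primer matches the template at positions 14–27.
The reverse primer's reverse complement is GGTCATGCGCTGTAGATC, which matches the template at positions 72–89.
The product runs from position 14 to position 89, so its length is 89 − 14 + 1 = 76 bp.

76 bp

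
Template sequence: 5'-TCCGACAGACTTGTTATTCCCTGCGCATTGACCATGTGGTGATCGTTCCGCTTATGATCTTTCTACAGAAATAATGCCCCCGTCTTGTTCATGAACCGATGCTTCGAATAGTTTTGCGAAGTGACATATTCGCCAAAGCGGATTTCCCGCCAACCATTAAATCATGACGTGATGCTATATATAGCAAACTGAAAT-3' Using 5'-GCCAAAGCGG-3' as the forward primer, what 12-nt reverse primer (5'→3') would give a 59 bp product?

5'-AGTTTGCTATAT-3'

The forward primer binds at positions 132–141, so a 59 bp product ends at position 132 + 59 − 1 = 190.
The reverse primer anneals to the top strand over positions 179–190, i.e. to ATATAGCAAACT.
Its sequence written 5'→3' is the reverse complement: AGTTTGCTATAT.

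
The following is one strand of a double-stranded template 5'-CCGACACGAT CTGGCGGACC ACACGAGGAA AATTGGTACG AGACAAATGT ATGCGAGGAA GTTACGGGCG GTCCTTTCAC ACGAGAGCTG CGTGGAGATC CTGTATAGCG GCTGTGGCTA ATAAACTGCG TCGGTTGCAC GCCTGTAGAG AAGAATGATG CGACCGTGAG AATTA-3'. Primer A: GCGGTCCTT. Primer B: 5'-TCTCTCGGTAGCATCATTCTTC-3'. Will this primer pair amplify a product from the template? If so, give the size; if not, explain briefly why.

No product — primer B has no binding site in the template.

Primer B (TCTCTCGGTAGCATCATTCTTC) does not match the top strand, and its reverse complement GAAGAATGATGCTACCGAGAGA does not match either.
With no annealing site for primer B, no amplification occurs.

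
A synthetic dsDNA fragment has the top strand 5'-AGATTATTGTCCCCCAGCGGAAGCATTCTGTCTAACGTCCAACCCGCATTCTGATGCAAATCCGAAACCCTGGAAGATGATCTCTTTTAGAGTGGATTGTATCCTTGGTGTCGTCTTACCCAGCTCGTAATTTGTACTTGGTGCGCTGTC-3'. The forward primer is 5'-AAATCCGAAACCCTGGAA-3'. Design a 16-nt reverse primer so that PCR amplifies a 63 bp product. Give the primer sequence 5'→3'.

The forward primer binds at positions 58–75, so a 63 bp product ends at position 58 + 63 − 1 = 120.
The reverse primer anneals to the top strand over positions 105–120, i.e. to TTGGTGTCGTCTTACC.
Its sequence written 5'→3' is the reverse complement: GGTAAGACGACACCAA.

5'-GGTAAGACGACACCAA-3'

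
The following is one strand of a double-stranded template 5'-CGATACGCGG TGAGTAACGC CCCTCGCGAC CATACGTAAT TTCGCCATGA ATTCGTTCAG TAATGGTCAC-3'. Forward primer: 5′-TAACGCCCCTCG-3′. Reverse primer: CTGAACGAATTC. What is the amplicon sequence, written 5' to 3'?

Scanning the template, TAACGCCCCTCG occurs at positions 15–26; this primer anneals to the bottom strand there with its 3' end pointing downstream.
The reverse primer's reverse complement is GAATTCGTTCAG, which matches the template at positions 49–60.
The product is the template from position 15 through 60 (46 bp).

5'-TAACGCCCCTCGCGACCATACGTAATTTCGCCATGAATTCGTTCAG-3'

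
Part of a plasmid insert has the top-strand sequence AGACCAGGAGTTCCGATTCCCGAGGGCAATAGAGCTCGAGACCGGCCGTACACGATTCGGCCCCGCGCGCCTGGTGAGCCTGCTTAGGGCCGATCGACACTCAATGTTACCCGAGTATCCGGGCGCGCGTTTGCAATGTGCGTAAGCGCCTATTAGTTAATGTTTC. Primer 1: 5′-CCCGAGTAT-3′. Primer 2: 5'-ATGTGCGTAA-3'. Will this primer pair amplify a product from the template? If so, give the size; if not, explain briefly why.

Primer 1 (CCCGAGTAT) matches the top strand at positions 110–118 (3' end points downstream).
Primer 2 (ATGTGCGTAA) also matches the top strand directly, at positions 136–145 — its reverse complement TTACGCACAT is not present.
Both primers anneal to the bottom strand with 3' ends pointing the same way, so neither can prime synthesis back toward the other.

No product — both primers anneal to the same strand and extend in the same direction.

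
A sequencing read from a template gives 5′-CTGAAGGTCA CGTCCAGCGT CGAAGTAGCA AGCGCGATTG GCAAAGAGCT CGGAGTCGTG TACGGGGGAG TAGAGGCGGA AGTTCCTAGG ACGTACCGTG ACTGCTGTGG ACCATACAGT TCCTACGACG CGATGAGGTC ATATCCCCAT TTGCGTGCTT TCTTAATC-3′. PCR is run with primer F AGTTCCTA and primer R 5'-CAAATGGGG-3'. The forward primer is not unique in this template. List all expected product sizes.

73 bp, 36 bp

The forward primer AGTTCCTA matches the top strand at positions 81–88, 118–125.
The reverse primer's reverse complement is CCCCATTTG, matching at positions 145–153.
Each forward site pairs with the reverse site to give a product ending at position 153: sizes 73, 36 bp.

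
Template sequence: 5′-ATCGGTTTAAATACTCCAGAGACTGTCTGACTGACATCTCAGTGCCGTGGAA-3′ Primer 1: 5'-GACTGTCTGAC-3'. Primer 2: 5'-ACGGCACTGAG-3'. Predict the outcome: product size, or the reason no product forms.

Primer 1 (GACTGTCTGAC) matches the top strand at positions 21–31; it acts as a forward primer.
Primer 2's reverse complement is CTCAGTGCCGT, matching the top strand at positions 38–48; it acts as a reverse primer.
The 3' ends face each other across positions 21–48, giving a 28 bp product.

Yes — a 28 bp product.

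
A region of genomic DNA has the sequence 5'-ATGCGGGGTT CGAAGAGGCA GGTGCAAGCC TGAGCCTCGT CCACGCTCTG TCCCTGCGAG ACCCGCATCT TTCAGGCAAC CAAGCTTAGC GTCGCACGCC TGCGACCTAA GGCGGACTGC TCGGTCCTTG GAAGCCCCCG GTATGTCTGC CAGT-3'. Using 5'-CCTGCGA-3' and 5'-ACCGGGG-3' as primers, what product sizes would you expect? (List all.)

The forward primer CCTGCGA matches the top strand at positions 53–59, 99–105.
The reverse primer's reverse complement is CCCCGGT, matching at positions 136–142.
Each forward site pairs with the reverse site to give a product ending at position 142: sizes 90, 44 bp.

90 bp, 44 bp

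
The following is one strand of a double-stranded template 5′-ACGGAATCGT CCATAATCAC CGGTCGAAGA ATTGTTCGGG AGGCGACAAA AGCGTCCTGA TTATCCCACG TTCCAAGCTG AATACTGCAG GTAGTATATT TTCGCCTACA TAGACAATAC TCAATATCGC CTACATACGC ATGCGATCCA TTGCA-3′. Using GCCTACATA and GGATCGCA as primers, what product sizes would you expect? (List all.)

The forward primer GCCTACATA matches the top strand at positions 104–112, 129–137.
The reverse primer's reverse complement is TGCGATCC, matching at positions 142–149.
Each forward site pairs with the reverse site to give a product ending at position 149: sizes 46, 21 bp.

46 bp, 21 bp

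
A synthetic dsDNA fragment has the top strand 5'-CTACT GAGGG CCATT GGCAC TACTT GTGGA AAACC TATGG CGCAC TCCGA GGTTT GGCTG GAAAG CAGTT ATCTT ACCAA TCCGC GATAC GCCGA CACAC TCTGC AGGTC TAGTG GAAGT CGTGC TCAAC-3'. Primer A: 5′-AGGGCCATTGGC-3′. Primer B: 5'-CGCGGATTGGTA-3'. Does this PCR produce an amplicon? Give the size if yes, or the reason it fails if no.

Primer A (AGGGCCATTGGC) matches the top strand at positions 7–18; it acts as a forward primer.
Primer B's reverse complement is TACCAATCCGCG, matching the top strand at positions 75–86; it acts as a reverse primer.
The 3' ends face each other across positions 7–86, giving an 80 bp product.

Yes — an 80 bp product.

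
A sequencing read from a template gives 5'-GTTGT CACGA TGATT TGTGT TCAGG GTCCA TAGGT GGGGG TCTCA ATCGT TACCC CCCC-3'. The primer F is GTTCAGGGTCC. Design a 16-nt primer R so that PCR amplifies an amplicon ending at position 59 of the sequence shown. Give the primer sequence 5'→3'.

The forward primer binds at positions 19–29; the product's 3' end on the top strand is position 59.
The reverse primer anneals to the top strand over positions 44–59, i.e. to CAATCGTTACCCCCCC.
Its sequence written 5'→3' is the reverse complement: GGGGGGGTAACGATTG.

5'-GGGGGGGTAACGATTG-3'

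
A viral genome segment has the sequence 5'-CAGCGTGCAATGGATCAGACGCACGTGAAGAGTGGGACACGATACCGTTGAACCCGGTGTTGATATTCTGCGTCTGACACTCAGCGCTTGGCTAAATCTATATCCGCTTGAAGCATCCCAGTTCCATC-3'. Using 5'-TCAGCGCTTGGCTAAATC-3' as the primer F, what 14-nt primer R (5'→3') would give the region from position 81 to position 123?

5'-AACTGGGATGCTTC-3'

The product's 3' end on the top strand is position 123.
The reverse primer anneals to the top strand over positions 110–123, i.e. to GAAGCATCCCAGTT.
Its sequence written 5'→3' is the reverse complement: AACTGGGATGCTTC.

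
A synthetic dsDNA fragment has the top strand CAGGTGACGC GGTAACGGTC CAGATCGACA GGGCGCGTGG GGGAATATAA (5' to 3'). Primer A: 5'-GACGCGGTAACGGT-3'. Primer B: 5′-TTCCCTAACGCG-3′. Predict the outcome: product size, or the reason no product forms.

No product — primer B has no binding site in the template.

Primer B (TTCCCTAACGCG) does not match the top strand, and its reverse complement CGCGTTAGGGAA does not match either.
With no annealing site for primer B, no amplification occurs.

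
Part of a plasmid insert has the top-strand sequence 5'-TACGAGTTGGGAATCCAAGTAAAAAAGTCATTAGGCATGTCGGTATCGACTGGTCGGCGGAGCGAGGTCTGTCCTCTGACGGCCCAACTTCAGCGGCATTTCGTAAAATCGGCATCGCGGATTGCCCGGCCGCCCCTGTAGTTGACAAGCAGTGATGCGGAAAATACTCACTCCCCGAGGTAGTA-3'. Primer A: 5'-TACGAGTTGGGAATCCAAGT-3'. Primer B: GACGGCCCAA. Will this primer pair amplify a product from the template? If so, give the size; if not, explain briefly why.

No product — both primers anneal to the same strand and extend in the same direction.

Primer A (TACGAGTTGGGAATCCAAGT) matches the top strand at positions 1–20 (3' end points downstream).
Primer B (GACGGCCCAA) also matches the top strand directly, at positions 78–87 — its reverse complement TTGGGCCGTC is not present.
Both primers anneal to the bottom strand with 3' ends pointing the same way, so neither can prime synthesis back toward the other.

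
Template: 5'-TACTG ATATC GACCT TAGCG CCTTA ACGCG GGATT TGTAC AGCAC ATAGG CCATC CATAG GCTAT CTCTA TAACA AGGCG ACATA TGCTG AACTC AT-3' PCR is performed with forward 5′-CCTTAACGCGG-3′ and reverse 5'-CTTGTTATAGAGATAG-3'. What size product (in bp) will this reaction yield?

57 bp

The forward primer matches the template at positions 21–31.
Reverse complement of the reverse primer: CTATCTCTATAACAAG. This occurs on the top strand at positions 62–77.
Amplicon spans positions 21–77: 57 bp.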